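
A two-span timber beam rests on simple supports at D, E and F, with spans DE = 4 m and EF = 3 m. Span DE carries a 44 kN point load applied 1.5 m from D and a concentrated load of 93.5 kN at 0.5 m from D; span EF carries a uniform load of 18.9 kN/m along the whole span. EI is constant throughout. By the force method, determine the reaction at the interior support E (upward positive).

Release continuity at E by inserting a hinge; the redundant is the internal moment M_E. The primary structure is two simply-supported spans DE and EF.
Discontinuity in slope at E on the released structure — sum the simple-span end rotations:
  span DE: point load 44 at a = 1.5: Pab(L + a)/(6LEI) = 37.81/EI
  span DE: point load 93.5 at a = 0.5: Pab(L + a)/(6LEI) = 30.68/EI
  span EF: UDL 18.9: wL³/(24EI) = 21.26/EI
  relative rotation θ_0 = (68.49 + 21.26)/EI = 89.75/EI
A unit hogging moment at E produces rotation L₁/(3EI) + L₂/(3EI) = 2.333/EI.
Slope continuity at E: θ_0 = M_E·2.333/EI, so M_E = 89.75/2.333 = 38.47 kN·m (hogging).
Span DE, ΣM about D with M_E applied at E: R_E^{DE}·4 = 112.8 + 38.47, so R_E^{DE} = 37.8 kN and R_D = 137.5 − 37.8 = 99.7 kN.
Span EF, ΣM about F: R_E^{EF}·3 = 85.05 + 38.47, so R_E^{EF} = 41.17 kN and R_F = 56.7 − 41.17 = 15.53 kN.
R_E = 37.8 + 41.17 = 78.98 kN.

R_E = 78.98 kN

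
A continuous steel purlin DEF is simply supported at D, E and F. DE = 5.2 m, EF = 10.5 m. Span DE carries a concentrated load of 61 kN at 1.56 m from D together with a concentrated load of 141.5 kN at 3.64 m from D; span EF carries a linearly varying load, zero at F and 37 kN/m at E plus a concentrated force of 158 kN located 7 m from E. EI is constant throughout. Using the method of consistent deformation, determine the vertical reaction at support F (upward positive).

Release continuity at E by inserting a hinge; the redundant is the internal moment M_E. The primary structure is two simply-supported spans DE and EF.
End slopes at the hinge E, treating each span as simply supported:
  span DE: point load 61 at a = 1.56: Pab(L + a)/(6LEI) = 75.05/EI
  span DE: point load 141.5 at a = 3.64: Pab(L + a)/(6LEI) = 227.7/EI
  span EF: triangular load, peak 37: w₀L³/(45EI) = 951.8/EI
  span EF: point load 158 at a = 7: Pab(L + b)/(6LEI) = 860.2/EI
  relative rotation θ_0 = (302.7 + 1812)/EI = 2115/EI
A unit hogging moment at E produces rotation L₁/(3EI) + L₂/(3EI) = 5.233/EI.
Compatibility: M_E·(L₁+L₂)/(3EI) = θ_0, giving M_E = 404.1 kN·m (hogging).
Span EF, ΣM about F: R_E^{EF}·10.5 = 1913 + 404.1, so R_E^{EF} = 220.7 kN and R_F = 352.2 − 220.7 = 131.6 kN.

R_F = 131.6 kN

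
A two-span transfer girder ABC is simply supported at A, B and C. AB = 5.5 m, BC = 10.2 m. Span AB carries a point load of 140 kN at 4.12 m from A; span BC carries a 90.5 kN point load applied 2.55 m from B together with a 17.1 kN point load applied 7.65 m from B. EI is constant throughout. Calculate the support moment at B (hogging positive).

Release continuity at B by inserting a hinge; the redundant is the internal moment M_B. The primary structure is two simply-supported spans AB and BC.
End slopes at the hinge B, treating each span as simply supported:
  span AB: point load 140 at a = 4.12: Pab(L + a)/(6LEI) = 232/EI
  span BC: point load 90.5 at a = 2.55: Pab(L + b)/(6LEI) = 514.9/EI
  span BC: point load 17.1 at a = 7.65: Pab(L + b)/(6LEI) = 69.5/EI
  relative rotation θ_0 = (232 + 584.4)/EI = 816.5/EI
A unit hogging moment at B produces rotation L₁/(3EI) + L₂/(3EI) = 5.233/EI.
Slope continuity at B: θ_0 = M_B·5.233/EI, so M_B = 816.5/5.233 = 156 kN·m (hogging).

M_B = 156 kN·m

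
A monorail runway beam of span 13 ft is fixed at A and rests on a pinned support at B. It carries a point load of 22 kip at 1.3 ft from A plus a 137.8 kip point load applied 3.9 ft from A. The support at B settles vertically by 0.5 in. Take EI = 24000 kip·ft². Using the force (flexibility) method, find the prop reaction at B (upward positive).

R_B = 15.7 kip

Choose R_B as the redundant. The primary structure is the cantilever fixed at A.
Downward deflection at the released point B due to the loads:
  point load 22 at a = 1.3: Pa²(3L − a)/(6EI) = 233.6/EI
  point load 137.8 at a = 3.9: Pa²(3L − a)/(6EI) = 12261/EI
  δ_0 = 12495/EI
Tip deflection under a unit load at B: L³/(3EI) = 732.3/EI.
With EI = 24000 kip·ft²: δ_0 = 0.52062 ft and δ_{BB} = 0.030514 ft/kip.
Compatibility — the beam at B must follow the support down by 0.04167 ft: δ_0 − R_B·δ_{BB} = 0.04167, so R_B = (0.52062 − 0.04167)/0.030514 = 15.7 kip.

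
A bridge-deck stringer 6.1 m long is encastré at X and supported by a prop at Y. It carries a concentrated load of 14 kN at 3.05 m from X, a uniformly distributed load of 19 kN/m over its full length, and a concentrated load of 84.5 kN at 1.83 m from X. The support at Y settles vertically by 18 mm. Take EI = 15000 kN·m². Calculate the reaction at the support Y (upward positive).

R_Y = 54.54 kN

Choose R_Y as the redundant. The primary structure is the cantilever fixed at X.
Downward deflection at the released point Y due to the loads:
  point load 14 at a = 3.05: Pa²(3L − a)/(6EI) = 331/EI
  UDL 19: wL⁴/(8EI) = 3288/EI
  point load 84.5 at a = 1.83: Pa²(3L − a)/(6EI) = 776.8/EI
  δ_0 = 4396/EI
Flexibility coefficient — unit upward force at Y: δ_{YY} = L³/(3EI) = 75.66/EI.
With EI = 15000 kN·m²: δ_0 = 0.29308 m and δ_{YY} = 0.005044 m/kN.
Compatibility — the beam at Y must follow the support down by 0.018 m: δ_0 − R_Y·δ_{YY} = 0.018, so R_Y = (0.29308 − 0.018)/0.005044 = 54.54 kN.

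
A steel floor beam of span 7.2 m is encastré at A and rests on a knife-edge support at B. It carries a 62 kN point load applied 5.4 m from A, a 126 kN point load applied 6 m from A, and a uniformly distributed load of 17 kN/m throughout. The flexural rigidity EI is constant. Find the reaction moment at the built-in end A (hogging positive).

M_A = 236 kN·m

Take the reaction at B as the redundant and release it; the primary structure is a cantilever fixed at A.
Free-end deflection of the primary structure under the applied loading (downward +):
  point load 62 at a = 5.4: Pa²(3L − a)/(6EI) = 4881/EI
  point load 126 at a = 6: Pa²(3L − a)/(6EI) = 11794/EI
  UDL 17: wL⁴/(8EI) = 5711/EI
  δ_0 = 22386/EI
Tip deflection under a unit load at B: L³/(3EI) = 124.4/EI.
Compatibility at B: δ_0 − R_B·δ_{BB} = 0, so R_B = 22386/124.4 = 179.9 kN.
Moment equilibrium about A: M_A = Σ(load moments about A) − R_B·L = 1531 − 179.9×7.2 = 236 kN·m.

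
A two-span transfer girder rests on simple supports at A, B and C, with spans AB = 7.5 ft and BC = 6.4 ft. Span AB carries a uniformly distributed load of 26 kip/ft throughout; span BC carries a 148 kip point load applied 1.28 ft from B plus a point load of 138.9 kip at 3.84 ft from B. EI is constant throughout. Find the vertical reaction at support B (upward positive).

R_B = 338.1 kip

Insert a hinge at B; M_B is the redundant, and each span becomes simply supported.
End slopes at the hinge B, treating each span as simply supported:
  span AB: UDL 26: wL³/(24EI) = 457/EI
  span BC: point load 148 at a = 1.28: Pab(L + b)/(6LEI) = 291/EI
  span BC: point load 138.9 at a = 3.84: Pab(L + b)/(6LEI) = 318.6/EI
  relative rotation θ_0 = (457 + 609.6)/EI = 1067/EI
A unit hogging moment at B produces rotation L₁/(3EI) + L₂/(3EI) = 4.633/EI.
Compatibility: M_B·(L₁+L₂)/(3EI) = θ_0, giving M_B = 230.2 kip·ft (hogging).
Span AB, ΣM about A with M_B applied at B: R_B^{AB}·7.5 = 731.2 + 230.2, so R_B^{AB} = 128.2 kip and R_A = 195 − 128.2 = 66.81 kip.
Span BC, ΣM about C: R_B^{BC}·6.4 = 1113 + 230.2, so R_B^{BC} = 209.9 kip and R_C = 286.9 − 209.9 = 76.97 kip.
R_B = 128.2 + 209.9 = 338.1 kip.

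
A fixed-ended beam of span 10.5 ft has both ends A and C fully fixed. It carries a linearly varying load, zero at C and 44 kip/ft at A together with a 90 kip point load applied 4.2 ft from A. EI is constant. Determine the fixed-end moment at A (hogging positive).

Take the two fixed-end moments M_A, M_C as redundants; the released structure is the simple span AC.
End rotations of the released simple span under the applied load (×1/EI):
  at A: triangular load, peak 44: w₀L³/(45EI) = 1132/EI
  at C: triangular load, peak 44: 7w₀L³/(360EI) = 990.4/EI
  at A: point load 90 at a = 4.2: Pab(L + b)/(6LEI) = 635/EI
  at C: point load 90 at a = 4.2: Pab(L + a)/(6LEI) = 555.7/EI
  θ_A0 = 1767/EI,  θ_C0 = 1546/EI
Flexibility coefficients: a unit moment at one end gives L/(3EI) there and L/(6EI) at the far end, so f₁₁ = f₂₂ = 3.5/EI and f₁₂ = f₂₁ = 1.75/EI.
Compatibility — zero rotation at each built-in end:
  3.5 M_A + 1.75 M_C = 1767
  1.75 M_A + 3.5 M_C = 1546
Solving the pair gives M_A = 378.6 kip·ft and M_C = 252.4 kip·ft (hogging).

M_A = 378.6 kip·ft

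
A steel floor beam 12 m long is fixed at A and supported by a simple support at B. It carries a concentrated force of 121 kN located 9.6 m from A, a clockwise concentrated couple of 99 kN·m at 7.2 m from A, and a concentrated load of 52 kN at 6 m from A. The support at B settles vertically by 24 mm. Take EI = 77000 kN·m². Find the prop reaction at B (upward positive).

R_B = 108.6 kN

Take the reaction at B as the redundant and release it; the primary structure is a cantilever fixed at A.
Free-end deflection of the primary structure under the applied loading (downward +):
  point load 121 at a = 9.6: Pa²(3L − a)/(6EI) = 49066/EI
  clockwise couple 99 at a = 7.2: M₀a(2L − a)/(2EI) = 5988/EI
  point load 52 at a = 6: Pa²(3L − a)/(6EI) = 9360/EI
  δ_0 = 64414/EI
Flexibility coefficient — unit upward force at B: δ_{BB} = L³/(3EI) = 576/EI.
With EI = 77000 kN·m²: δ_0 = 0.83654 m and δ_{BB} = 0.007481 m/kN.
Compatibility — the beam at B must follow the support down by 0.024 m: δ_0 − R_B·δ_{BB} = 0.024, so R_B = (0.83654 − 0.024)/0.007481 = 108.6 kN.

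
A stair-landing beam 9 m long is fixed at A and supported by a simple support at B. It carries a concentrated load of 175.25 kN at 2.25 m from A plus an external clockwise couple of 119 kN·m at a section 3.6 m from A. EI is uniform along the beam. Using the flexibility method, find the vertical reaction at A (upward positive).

R_A = 147.5 kN

Take the reaction at B as the redundant and release it; the primary structure is a cantilever fixed at A.
Primary-structure tip deflection at B by superposition:
  point load 175.25 at a = 2.25: Pa²(3L − a)/(6EI) = 3660/EI
  clockwise couple 119 at a = 3.6: M₀a(2L − a)/(2EI) = 3084/EI
  δ_0 = 6744/EI
Flexibility coefficient — unit upward force at B: δ_{BB} = L³/(3EI) = 243/EI.
Compatibility at B: δ_0 − R_B·δ_{BB} = 0, so R_B = 6744/243 = 27.75 kN.
Vertical equilibrium: R_A = ΣP − R_B = 175.2 − 27.75 = 147.5 kN.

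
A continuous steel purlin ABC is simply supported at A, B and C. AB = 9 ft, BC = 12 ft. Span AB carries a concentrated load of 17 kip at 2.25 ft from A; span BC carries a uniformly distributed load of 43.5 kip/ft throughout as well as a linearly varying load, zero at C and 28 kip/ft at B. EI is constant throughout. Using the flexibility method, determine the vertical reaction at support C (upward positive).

Release continuity at B by inserting a hinge; the redundant is the internal moment M_B. The primary structure is two simply-supported spans AB and BC.
End slopes at the hinge B, treating each span as simply supported:
  span AB: point load 17 at a = 2.25: Pab(L + a)/(6LEI) = 53.79/EI
  span BC: UDL 43.5: wL³/(24EI) = 3132/EI
  span BC: triangular load, peak 28: w₀L³/(45EI) = 1075/EI
  relative rotation θ_0 = (53.79 + 4207)/EI = 4261/EI
A unit hogging moment at B produces rotation L₁/(3EI) + L₂/(3EI) = 7/EI.
Slope continuity at B: θ_0 = M_B·7/EI, so M_B = 4261/7 = 608.7 kip·ft (hogging).
Span BC, ΣM about C: R_B^{BC}·12 = 4476 + 608.7, so R_B^{BC} = 423.7 kip and R_C = 690 − 423.7 = 266.3 kip.

R_C = 266.3 kip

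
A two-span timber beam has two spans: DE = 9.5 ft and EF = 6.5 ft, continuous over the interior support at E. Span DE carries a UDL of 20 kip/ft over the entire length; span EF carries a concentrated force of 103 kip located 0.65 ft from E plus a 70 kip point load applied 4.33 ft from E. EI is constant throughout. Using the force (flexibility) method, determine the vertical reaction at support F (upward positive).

Take M_E as the redundant. Released structure: two simple spans DE and EF with a hinge at E.
End slopes at the hinge E, treating each span as simply supported:
  span DE: UDL 20: wL³/(24EI) = 714.5/EI
  span EF: point load 103 at a = 0.65: Pab(L + b)/(6LEI) = 124/EI
  span EF: point load 70 at a = 4.33: Pab(L + b)/(6LEI) = 146.2/EI
  relative rotation θ_0 = (714.5 + 270.2)/EI = 984.7/EI
A unit hogging moment at E produces rotation L₁/(3EI) + L₂/(3EI) = 5.333/EI.
Slope continuity at E: θ_0 = M_E·5.333/EI, so M_E = 984.7/5.333 = 184.6 kip·ft (hogging).
Span EF, ΣM about F: R_E^{EF}·6.5 = 754.5 + 184.6, so R_E^{EF} = 144.5 kip and R_F = 173 − 144.5 = 28.53 kip.

R_F = 28.53 kip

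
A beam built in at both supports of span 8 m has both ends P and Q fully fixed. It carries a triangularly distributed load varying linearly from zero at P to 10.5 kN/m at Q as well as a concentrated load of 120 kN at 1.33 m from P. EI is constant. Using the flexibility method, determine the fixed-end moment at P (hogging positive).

Release both end moments; the primary structure is a simply-supported span PQ with redundants M_P and M_Q.
End rotations of the released simple span under the applied load (×1/EI):
  at P: triangular load, peak 10.5: 7w₀L³/(360EI) = 104.5/EI
  at Q: triangular load, peak 10.5: w₀L³/(45EI) = 119.5/EI
  at P: point load 120 at a = 1.33: Pab(L + b)/(6LEI) = 325.3/EI
  at Q: point load 120 at a = 1.33: Pab(L + a)/(6LEI) = 206.9/EI
  θ_P0 = 429.9/EI,  θ_Q0 = 326.4/EI
Flexibility coefficients: a unit moment at one end gives L/(3EI) there and L/(6EI) at the far end, so f₁₁ = f₂₂ = 2.667/EI and f₁₂ = f₂₁ = 1.333/EI.
Compatibility — zero rotation at each built-in end:
  2.667 M_P + 1.333 M_Q = 429.9
  1.333 M_P + 2.667 M_Q = 326.4
Solving the pair gives M_P = 133.3 kN·m and M_Q = 55.72 kN·m (hogging).

M_P = 133.3 kN·m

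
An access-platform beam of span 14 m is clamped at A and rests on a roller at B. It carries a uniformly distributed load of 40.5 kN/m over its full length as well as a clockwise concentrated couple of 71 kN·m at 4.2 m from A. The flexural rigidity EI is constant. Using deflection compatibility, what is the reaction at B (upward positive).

Take the reaction at B as the redundant and release it; the primary structure is a cantilever fixed at A.
Deflection at B on the released cantilever, summing each load's contribution:
  UDL 40.5: wL⁴/(8EI) = 194481/EI
  clockwise couple 71 at a = 4.2: M₀a(2L − a)/(2EI) = 3549/EI
  δ_0 = 198030/EI
Flexibility coefficient — unit upward force at B: δ_{BB} = L³/(3EI) = 914.7/EI.
The prop prevents deflection at B: R_B = δ_0/δ_{BB} = 198030/914.7 = 216.5 kN.

R_B = 216.5 kN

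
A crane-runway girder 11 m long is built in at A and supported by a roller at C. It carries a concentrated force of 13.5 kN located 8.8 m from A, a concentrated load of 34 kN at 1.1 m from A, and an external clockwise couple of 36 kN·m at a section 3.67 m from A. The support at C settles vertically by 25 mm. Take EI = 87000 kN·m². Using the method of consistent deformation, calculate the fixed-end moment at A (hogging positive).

M_A = 106.1 kN·m

Choose R_C as the redundant. The primary structure is the cantilever fixed at A.
Downward deflection at the released point C due to the loads:
  point load 13.5 at a = 8.8: Pa²(3L − a)/(6EI) = 4217/EI
  point load 34 at a = 1.1: Pa²(3L − a)/(6EI) = 218.7/EI
  clockwise couple 36 at a = 3.67: M₀a(2L − a)/(2EI) = 1211/EI
  δ_0 = 5646/EI
Tip deflection under a unit load at C: L³/(3EI) = 443.7/EI.
With EI = 87000 kN·m²: δ_0 = 0.064899 m and δ_{CC} = 0.0051 m/kN.
Compatibility — the beam at C must follow the support down by 0.025 m: δ_0 − R_C·δ_{CC} = 0.025, so R_C = (0.064899 − 0.025)/0.0051 = 7.824 kN.
Moment equilibrium about A: M_A = Σ(load moments about A) − R_C·L = 192.2 − 7.824×11 = 106.1 kN·m.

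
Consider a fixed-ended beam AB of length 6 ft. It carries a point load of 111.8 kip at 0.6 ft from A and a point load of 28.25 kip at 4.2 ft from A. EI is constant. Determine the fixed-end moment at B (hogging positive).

Take the two fixed-end moments M_A, M_B as redundants; the released structure is the simple span AB.
End rotations of the released simple span under the applied load (×1/EI):
  at A: point load 111.8 at a = 0.6: Pab(L + b)/(6LEI) = 114.7/EI
  at B: point load 111.8 at a = 0.6: Pab(L + a)/(6LEI) = 66.41/EI
  at A: point load 28.25 at a = 4.2: Pab(L + b)/(6LEI) = 46.27/EI
  at B: point load 28.25 at a = 4.2: Pab(L + a)/(6LEI) = 60.51/EI
  θ_A0 = 161/EI,  θ_B0 = 126.9/EI
Flexibility coefficients: a unit moment at one end gives L/(3EI) there and L/(6EI) at the far end, so f₁₁ = f₂₂ = 2/EI and f₁₂ = f₂₁ = 1/EI.
Compatibility — zero rotation at each built-in end:
  2 M_A + 1 M_B = 161
  1 M_A + 2 M_B = 126.9
Solving the pair gives M_A = 65.01 kip·ft and M_B = 30.95 kip·ft (hogging).

M_B = 30.95 kip·ft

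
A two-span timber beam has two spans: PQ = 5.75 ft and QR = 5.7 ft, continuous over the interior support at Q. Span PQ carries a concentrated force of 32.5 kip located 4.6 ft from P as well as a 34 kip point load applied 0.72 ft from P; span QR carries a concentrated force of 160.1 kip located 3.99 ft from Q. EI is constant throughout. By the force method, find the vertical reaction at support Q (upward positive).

R_Q = 106.8 kip

Insert a hinge at Q; M_Q is the redundant, and each span becomes simply supported.
Rotations at Q on the released spans (each span's end-slope, ×1/EI):
  span PQ: point load 32.5 at a = 4.6: Pab(L + a)/(6LEI) = 51.58/EI
  span PQ: point load 34 at a = 0.72: Pab(L + a)/(6LEI) = 23.09/EI
  span QR: point load 160.1 at a = 3.99: Pab(L + b)/(6LEI) = 236.7/EI
  relative rotation θ_0 = (74.67 + 236.7)/EI = 311.3/EI
A unit hogging moment at Q produces rotation L₁/(3EI) + L₂/(3EI) = 3.817/EI.
Compatibility: M_Q·(L₁+L₂)/(3EI) = θ_0, giving M_Q = 81.58 kip·ft (hogging).
Span PQ, ΣM about P with M_Q applied at Q: R_Q^{PQ}·5.75 = 174 + 81.58, so R_Q^{PQ} = 44.44 kip and R_P = 66.5 − 44.44 = 22.06 kip.
Span QR, ΣM about R: R_Q^{QR}·5.7 = 273.8 + 81.58, so R_Q^{QR} = 62.34 kip and R_R = 160.1 − 62.34 = 97.76 kip.
R_Q = 44.44 + 62.34 = 106.8 kip.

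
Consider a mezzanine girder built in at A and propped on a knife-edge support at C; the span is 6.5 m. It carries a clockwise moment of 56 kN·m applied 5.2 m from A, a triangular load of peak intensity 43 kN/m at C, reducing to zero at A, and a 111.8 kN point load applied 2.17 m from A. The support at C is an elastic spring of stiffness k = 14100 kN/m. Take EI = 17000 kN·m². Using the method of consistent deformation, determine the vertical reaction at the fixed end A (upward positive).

R_A = 147 kN

Take the reaction at C as the redundant and release it; the primary structure is a cantilever fixed at A.
Downward deflection at the released point C due to the loads:
  clockwise couple 56 at a = 5.2: M₀a(2L − a)/(2EI) = 1136/EI
  triangular load, peak 43 at the free end: 11w₀L⁴/(120EI) = 7036/EI
  point load 111.8 at a = 2.17: Pa²(3L − a)/(6EI) = 1521/EI
  δ_0 = 9692/EI
Flexibility coefficient — unit upward force at C: δ_{CC} = L³/(3EI) = 91.54/EI.
With EI = 17000 kN·m²: δ_0 = 0.57014 m and δ_{CC} = 0.005385 m/kN.
Compatibility — the spring shortens by R_C/k under the reaction it provides: δ_0 − R_C·δ_{CC} = R_C/k. With 1/k = 0.000071 m/kN, R_C = δ_0 / (δ_{CC} + 1/k) = 0.57014 / (0.005385 + 0.000071) = 104.5 kN.
Vertical equilibrium: R_A = ΣP − R_C = 251.6 − 104.5 = 147 kN.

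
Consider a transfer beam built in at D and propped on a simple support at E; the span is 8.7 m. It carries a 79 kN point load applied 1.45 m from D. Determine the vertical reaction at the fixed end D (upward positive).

Remove the prop at E; the released (primary) structure is a cantilever built in at D.
Deflection at E on the released cantilever, summing each load's contribution:
  point load 79 at a = 1.45: Pa²(3L − a)/(6EI) = 682.4/EI
Tip deflection under a unit load at E: L³/(3EI) = 219.5/EI.
The prop prevents deflection at E: R_E = δ_0/δ_{EE} = 682.4/219.5 = 3.109 kN.
Vertical equilibrium: R_D = ΣP − R_E = 79 − 3.109 = 75.89 kN.

R_D = 75.89 kN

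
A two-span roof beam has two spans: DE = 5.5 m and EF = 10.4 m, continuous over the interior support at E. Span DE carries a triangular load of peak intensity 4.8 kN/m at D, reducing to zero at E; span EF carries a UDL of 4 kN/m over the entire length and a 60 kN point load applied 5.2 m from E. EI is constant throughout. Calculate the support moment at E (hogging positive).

M_E = 114.8 kN·m

Take M_E as the redundant. Released structure: two simple spans DE and EF with a hinge at E.
End slopes at the hinge E, treating each span as simply supported:
  span DE: triangular load, peak 4.8: 7w₀L³/(360EI) = 15.53/EI
  span EF: UDL 4: wL³/(24EI) = 187.5/EI
  span EF: point load 60 at a = 5.2: Pab(L + b)/(6LEI) = 405.6/EI
  relative rotation θ_0 = (15.53 + 593.1)/EI = 608.6/EI
A unit hogging moment at E produces rotation L₁/(3EI) + L₂/(3EI) = 5.3/EI.
Compatibility: M_E·(L₁+L₂)/(3EI) = θ_0, giving M_E = 114.8 kN·m (hogging).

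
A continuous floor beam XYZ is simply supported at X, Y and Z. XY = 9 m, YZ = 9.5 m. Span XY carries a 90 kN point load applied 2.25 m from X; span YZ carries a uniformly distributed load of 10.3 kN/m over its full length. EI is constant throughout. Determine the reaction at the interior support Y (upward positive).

Take M_Y as the redundant. Released structure: two simple spans XY and YZ with a hinge at Y.
Discontinuity in slope at Y on the released structure — sum the simple-span end rotations:
  span XY: point load 90 at a = 2.25: Pab(L + a)/(6LEI) = 284.8/EI
  span YZ: UDL 10.3: wL³/(24EI) = 368/EI
  relative rotation θ_0 = (284.8 + 368)/EI = 652.7/EI
A unit hogging moment at Y produces rotation L₁/(3EI) + L₂/(3EI) = 6.167/EI.
Compatibility: M_Y·(L₁+L₂)/(3EI) = θ_0, giving M_Y = 105.8 kN·m (hogging).
Span XY, ΣM about X with M_Y applied at Y: R_Y^{XY}·9 = 202.5 + 105.8, so R_Y^{XY} = 34.26 kN and R_X = 90 − 34.26 = 55.74 kN.
Span YZ, ΣM about Z: R_Y^{YZ}·9.5 = 464.8 + 105.8, so R_Y^{YZ} = 60.07 kN and R_Z = 97.85 − 60.07 = 37.78 kN.
R_Y = 34.26 + 60.07 = 94.33 kN.

R_Y = 94.33 kN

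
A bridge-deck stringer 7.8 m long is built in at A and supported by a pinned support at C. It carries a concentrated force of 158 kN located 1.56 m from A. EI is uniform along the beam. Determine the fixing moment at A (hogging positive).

Take the reaction at C as the redundant and release it; the primary structure is a cantilever fixed at A.
Downward deflection at the released point C due to the loads:
  point load 158 at a = 1.56: Pa²(3L − a)/(6EI) = 1400/EI
Tip deflection under a unit load at C: L³/(3EI) = 158.2/EI.
The prop prevents deflection at C: R_C = δ_0/δ_{CC} = 1400/158.2 = 8.848 kN.
Moment equilibrium about A: M_A = Σ(load moments about A) − R_C·L = 246.5 − 8.848×7.8 = 177.5 kN·m.

M_A = 177.5 kN·m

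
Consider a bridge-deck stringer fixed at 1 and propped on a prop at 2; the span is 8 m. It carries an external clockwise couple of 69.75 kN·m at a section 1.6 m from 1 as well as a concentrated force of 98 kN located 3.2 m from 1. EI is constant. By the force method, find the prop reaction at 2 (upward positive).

R_2 = 25.09 kN

Remove the prop at 2; the released (primary) structure is a cantilever built in at 1.
Deflection at 2 on the released cantilever, summing each load's contribution:
  clockwise couple 69.75 at a = 1.6: M₀a(2L − a)/(2EI) = 803.5/EI
  point load 98 at a = 3.2: Pa²(3L − a)/(6EI) = 3479/EI
  δ_0 = 4282/EI
Tip deflection under a unit load at 2: L³/(3EI) = 170.7/EI.
The prop prevents deflection at 2: R_2 = δ_0/δ_{22} = 4282/170.7 = 25.09 kN.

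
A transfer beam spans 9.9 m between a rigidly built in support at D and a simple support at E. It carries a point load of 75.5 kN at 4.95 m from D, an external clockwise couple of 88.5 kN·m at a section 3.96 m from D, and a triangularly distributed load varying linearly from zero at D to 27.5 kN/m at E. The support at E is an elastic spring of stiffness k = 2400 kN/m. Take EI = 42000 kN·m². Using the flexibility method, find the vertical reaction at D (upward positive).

Take the reaction at E as the redundant and release it; the primary structure is a cantilever fixed at D.
Downward deflection at the released point E due to the loads:
  point load 75.5 at a = 4.95: Pa²(3L − a)/(6EI) = 7631/EI
  clockwise couple 88.5 at a = 3.96: M₀a(2L − a)/(2EI) = 2776/EI
  triangular load, peak 27.5 at the free end: 11w₀L⁴/(120EI) = 24215/EI
  δ_0 = 34622/EI
Tip deflection under a unit load at E: L³/(3EI) = 323.4/EI.
With EI = 42000 kN·m²: δ_0 = 0.82433 m and δ_{EE} = 0.007701 m/kN.
Compatibility — the spring shortens by R_E/k under the reaction it provides: δ_0 − R_E·δ_{EE} = R_E/k. With 1/k = 0.000417 m/kN, R_E = δ_0 / (δ_{EE} + 1/k) = 0.82433 / (0.007701 + 0.000417) = 101.5 kN.
Vertical equilibrium: R_D = ΣP − R_E = 211.6 − 101.5 = 110.1 kN.

R_D = 110.1 kN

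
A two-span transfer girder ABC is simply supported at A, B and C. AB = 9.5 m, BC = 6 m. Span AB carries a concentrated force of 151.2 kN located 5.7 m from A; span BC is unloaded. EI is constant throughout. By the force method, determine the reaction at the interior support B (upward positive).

Release continuity at B by inserting a hinge; the redundant is the internal moment M_B. The primary structure is two simply-supported spans AB and BC.
End slopes at the hinge B, treating each span as simply supported:
  span AB: point load 151.2 at a = 5.7: Pab(L + a)/(6LEI) = 873.3/EI
  relative rotation θ_0 = (873.3 + 0)/EI = 873.3/EI
A unit hogging moment at B produces rotation L₁/(3EI) + L₂/(3EI) = 5.167/EI.
Slope continuity at B: θ_0 = M_B·5.167/EI, so M_B = 873.3/5.167 = 169 kN·m (hogging).
Span AB, ΣM about A with M_B applied at B: R_B^{AB}·9.5 = 861.8 + 169, so R_B^{AB} = 108.5 kN and R_A = 151.2 − 108.5 = 42.69 kN.
Span BC, ΣM about C: R_B^{BC}·6 = 0 + 169, so R_B^{BC} = 28.17 kN and R_C = 0 − 28.17 = -28.17 kN.
R_B = 108.5 + 28.17 = 136.7 kN.

R_B = 136.7 kN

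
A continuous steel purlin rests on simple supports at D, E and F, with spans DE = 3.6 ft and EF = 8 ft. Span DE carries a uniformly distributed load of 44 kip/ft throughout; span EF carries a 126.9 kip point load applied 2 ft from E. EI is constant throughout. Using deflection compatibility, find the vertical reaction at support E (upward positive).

R_E = 229.6 kip

Insert a hinge at E; M_E is the redundant, and each span becomes simply supported.
Discontinuity in slope at E on the released structure — sum the simple-span end rotations:
  span DE: UDL 44: wL³/(24EI) = 85.54/EI
  span EF: point load 126.9 at a = 2: Pab(L + b)/(6LEI) = 444.1/EI
  relative rotation θ_0 = (85.54 + 444.1)/EI = 529.7/EI
A unit hogging moment at E produces rotation L₁/(3EI) + L₂/(3EI) = 3.867/EI.
Slope continuity at E: θ_0 = M_E·3.867/EI, so M_E = 529.7/3.867 = 137 kip·ft (hogging).
Span DE, ΣM about D with M_E applied at E: R_E^{DE}·3.6 = 285.1 + 137, so R_E^{DE} = 117.3 kip and R_D = 158.4 − 117.3 = 41.15 kip.
Span EF, ΣM about F: R_E^{EF}·8 = 761.4 + 137, so R_E^{EF} = 112.3 kip and R_F = 126.9 − 112.3 = 14.6 kip.
R_E = 117.3 + 112.3 = 229.6 kip.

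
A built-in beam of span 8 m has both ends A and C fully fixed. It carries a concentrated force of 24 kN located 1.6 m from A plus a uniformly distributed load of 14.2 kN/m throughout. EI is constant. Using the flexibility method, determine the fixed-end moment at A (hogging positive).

M_A = 100.3 kN·m

Release both end moments; the primary structure is a simply-supported span AC with redundants M_A and M_C.
On the primary (simply-supported) span, the end slopes from the loading are:
  at A: point load 24 at a = 1.6: Pab(L + b)/(6LEI) = 73.73/EI
  at C: point load 24 at a = 1.6: Pab(L + a)/(6LEI) = 49.15/EI
  at A: UDL 14.2: wL³/(24EI) = 302.9/EI
  at C: UDL 14.2: wL³/(24EI) = 302.9/EI
  θ_A0 = 376.7/EI,  θ_C0 = 352.1/EI
Flexibility coefficients: a unit moment at one end gives L/(3EI) there and L/(6EI) at the far end, so f₁₁ = f₂₂ = 2.667/EI and f₁₂ = f₂₁ = 1.333/EI.
Compatibility — zero rotation at each built-in end:
  2.667 M_A + 1.333 M_C = 376.7
  1.333 M_A + 2.667 M_C = 352.1
Solving the pair gives M_A = 100.3 kN·m and M_C = 81.88 kN·m (hogging).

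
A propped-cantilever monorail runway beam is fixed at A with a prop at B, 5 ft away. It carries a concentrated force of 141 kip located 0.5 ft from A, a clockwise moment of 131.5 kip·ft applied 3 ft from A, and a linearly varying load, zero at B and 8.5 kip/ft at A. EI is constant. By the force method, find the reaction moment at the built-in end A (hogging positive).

M_A = 40.25 kip·ft

Remove the prop at B; the released (primary) structure is a cantilever built in at A.
Downward deflection at the released point B due to the loads:
  point load 141 at a = 0.5: Pa²(3L − a)/(6EI) = 85.19/EI
  clockwise couple 131.5 at a = 3: M₀a(2L − a)/(2EI) = 1381/EI
  triangular load, peak 8.5 at the fixed end: w₀L⁴/(30EI) = 177.1/EI
  δ_0 = 1643/EI
Tip deflection under a unit load at B: L³/(3EI) = 41.67/EI.
Compatibility at B: δ_0 − R_B·δ_{BB} = 0, so R_B = 1643/41.67 = 39.43 kip.
Moment equilibrium about A: M_A = Σ(load moments about A) − R_B·L = 237.4 − 39.43×5 = 40.25 kip·ft.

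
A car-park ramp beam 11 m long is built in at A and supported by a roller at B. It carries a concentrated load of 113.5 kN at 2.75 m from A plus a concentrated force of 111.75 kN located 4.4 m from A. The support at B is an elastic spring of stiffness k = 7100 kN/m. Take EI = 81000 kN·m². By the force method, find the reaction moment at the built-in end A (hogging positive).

M_A = 449.9 kN·m

Release the roller at B. Primary structure: cantilever fixed at A.
Downward deflection at the released point B due to the loads:
  point load 113.5 at a = 2.75: Pa²(3L − a)/(6EI) = 4327/EI
  point load 111.75 at a = 4.4: Pa²(3L − a)/(6EI) = 10313/EI
  δ_0 = 14640/EI
Tip deflection under a unit load at B: L³/(3EI) = 443.7/EI.
With EI = 81000 kN·m²: δ_0 = 0.18074 m and δ_{BB} = 0.005477 m/kN.
Compatibility — the spring shortens by R_B/k under the reaction it provides: δ_0 − R_B·δ_{BB} = R_B/k. With 1/k = 0.000141 m/kN, R_B = δ_0 / (δ_{BB} + 1/k) = 0.18074 / (0.005477 + 0.000141) = 32.17 kN.
Moment equilibrium about A: M_A = Σ(load moments about A) − R_B·L = 803.8 − 32.17×11 = 449.9 kN·m.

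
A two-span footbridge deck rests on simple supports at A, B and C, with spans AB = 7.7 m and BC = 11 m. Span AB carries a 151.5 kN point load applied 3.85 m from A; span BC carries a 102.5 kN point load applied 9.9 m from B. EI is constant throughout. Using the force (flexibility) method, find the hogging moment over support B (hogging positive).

M_B = 122.9 kN·m

Take M_B as the redundant. Released structure: two simple spans AB and BC with a hinge at B.
Discontinuity in slope at B on the released structure — sum the simple-span end rotations:
  span AB: point load 151.5 at a = 3.85: Pab(L + a)/(6LEI) = 561.4/EI
  span BC: point load 102.5 at a = 9.9: Pab(L + b)/(6LEI) = 204.6/EI
  relative rotation θ_0 = (561.4 + 204.6)/EI = 766/EI
A unit hogging moment at B produces rotation L₁/(3EI) + L₂/(3EI) = 6.233/EI.
Compatibility: M_B·(L₁+L₂)/(3EI) = θ_0, giving M_B = 122.9 kN·m (hogging).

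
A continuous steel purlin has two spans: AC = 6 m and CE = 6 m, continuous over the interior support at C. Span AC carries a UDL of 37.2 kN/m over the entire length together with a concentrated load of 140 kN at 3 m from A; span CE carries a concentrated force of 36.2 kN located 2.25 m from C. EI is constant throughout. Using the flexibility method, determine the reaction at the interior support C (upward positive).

Release continuity at C by inserting a hinge; the redundant is the internal moment M_C. The primary structure is two simply-supported spans AC and CE.
End slopes at the hinge C, treating each span as simply supported:
  span AC: UDL 37.2: wL³/(24EI) = 334.8/EI
  span AC: point load 140 at a = 3: Pab(L + a)/(6LEI) = 315/EI
  span CE: point load 36.2 at a = 2.25: Pab(L + b)/(6LEI) = 82.72/EI
  relative rotation θ_0 = (649.8 + 82.72)/EI = 732.5/EI
A unit hogging moment at C produces rotation L₁/(3EI) + L₂/(3EI) = 4/EI.
Slope continuity at C: θ_0 = M_C·4/EI, so M_C = 732.5/4 = 183.1 kN·m (hogging).
Span AC, ΣM about A with M_C applied at C: R_C^{AC}·6 = 1090 + 183.1, so R_C^{AC} = 212.1 kN and R_A = 363.2 − 212.1 = 151.1 kN.
Span CE, ΣM about E: R_C^{CE}·6 = 135.8 + 183.1, so R_C^{CE} = 53.15 kN and R_E = 36.2 − 53.15 = -16.95 kN.
R_C = 212.1 + 53.15 = 265.3 kN.

R_C = 265.3 kN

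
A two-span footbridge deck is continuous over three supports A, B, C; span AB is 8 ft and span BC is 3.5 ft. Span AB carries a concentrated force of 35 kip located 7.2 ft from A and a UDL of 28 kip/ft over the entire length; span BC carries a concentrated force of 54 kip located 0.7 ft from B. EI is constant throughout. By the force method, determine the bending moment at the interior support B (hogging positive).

M_B = 180.8 kip·ft

Release continuity at B by inserting a hinge; the redundant is the internal moment M_B. The primary structure is two simply-supported spans AB and BC.
End slopes at the hinge B, treating each span as simply supported:
  span AB: point load 35 at a = 7.2: Pab(L + a)/(6LEI) = 63.84/EI
  span AB: UDL 28: wL³/(24EI) = 597.3/EI
  span BC: point load 54 at a = 0.7: Pab(L + b)/(6LEI) = 31.75/EI
  relative rotation θ_0 = (661.2 + 31.75)/EI = 692.9/EI
A unit hogging moment at B produces rotation L₁/(3EI) + L₂/(3EI) = 3.833/EI.
Compatibility: M_B·(L₁+L₂)/(3EI) = θ_0, giving M_B = 180.8 kip·ft (hogging).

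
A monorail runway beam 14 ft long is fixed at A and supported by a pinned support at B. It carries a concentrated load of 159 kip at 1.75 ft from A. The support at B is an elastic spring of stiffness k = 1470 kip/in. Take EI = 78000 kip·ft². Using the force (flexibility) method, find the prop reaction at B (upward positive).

R_B = 3.554 kip

Take the reaction at B as the redundant and release it; the primary structure is a cantilever fixed at A.
Deflection at B on the released cantilever, summing each load's contribution:
  point load 159 at a = 1.75: Pa²(3L − a)/(6EI) = 3267/EI
Flexibility coefficient — unit upward force at B: δ_{BB} = L³/(3EI) = 914.7/EI.
With EI = 78000 kip·ft²: δ_0 = 0.041879 ft and δ_{BB} = 0.011726 ft/kip.
Compatibility — the spring shortens by R_B/k under the reaction it provides: δ_0 − R_B·δ_{BB} = R_B/k. With 1/k = 1/(1470×12) ft/kip = 0.000057 ft/kip, R_B = δ_0 / (δ_{BB} + 1/k) = 0.041879 / (0.011726 + 0.000057) = 3.554 kip.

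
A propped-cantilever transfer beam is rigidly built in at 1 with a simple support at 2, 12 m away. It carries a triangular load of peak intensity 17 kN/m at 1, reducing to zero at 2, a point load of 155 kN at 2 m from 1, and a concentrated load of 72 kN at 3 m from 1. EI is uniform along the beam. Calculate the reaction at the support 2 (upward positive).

R_2 = 32.69 kN

Choose R_2 as the redundant. The primary structure is the cantilever fixed at 1.
Deflection at 2 on the released cantilever, summing each load's contribution:
  triangular load, peak 17 at the fixed end: w₀L⁴/(30EI) = 11750/EI
  point load 155 at a = 2: Pa²(3L − a)/(6EI) = 3513/EI
  point load 72 at a = 3: Pa²(3L − a)/(6EI) = 3564/EI
  δ_0 = 18828/EI
Flexibility coefficient — unit upward force at 2: δ_{22} = L³/(3EI) = 576/EI.
The prop prevents deflection at 2: R_2 = δ_0/δ_{22} = 18828/576 = 32.69 kN.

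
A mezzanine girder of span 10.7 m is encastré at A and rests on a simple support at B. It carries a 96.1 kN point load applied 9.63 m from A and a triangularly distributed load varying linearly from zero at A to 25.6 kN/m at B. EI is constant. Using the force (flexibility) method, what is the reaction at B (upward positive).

R_B = 157.1 kN

Release the roller at B. Primary structure: cantilever fixed at A.
Deflection at B on the released cantilever, summing each load's contribution:
  point load 96.1 at a = 9.63: Pa²(3L − a)/(6EI) = 33376/EI
  triangular load, peak 25.6 at the free end: 11w₀L⁴/(120EI) = 30760/EI
  δ_0 = 64136/EI
Tip deflection under a unit load at B: L³/(3EI) = 408.3/EI.
The prop prevents deflection at B: R_B = δ_0/δ_{BB} = 64136/408.3 = 157.1 kN.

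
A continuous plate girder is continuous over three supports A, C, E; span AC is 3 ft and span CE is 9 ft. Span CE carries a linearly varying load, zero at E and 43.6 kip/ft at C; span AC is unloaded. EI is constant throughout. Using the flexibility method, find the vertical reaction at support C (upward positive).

R_C = 209.3 kip

Insert a hinge at C; M_C is the redundant, and each span becomes simply supported.
Discontinuity in slope at C on the released structure — sum the simple-span end rotations:
  span CE: triangular load, peak 43.6: w₀L³/(45EI) = 706.3/EI
  relative rotation θ_0 = (0 + 706.3)/EI = 706.3/EI
A unit hogging moment at C produces rotation L₁/(3EI) + L₂/(3EI) = 4/EI.
Slope continuity at C: θ_0 = M_C·4/EI, so M_C = 706.3/4 = 176.6 kip·ft (hogging).
Span AC, ΣM about A with M_C applied at C: R_C^{AC}·3 = 0 + 176.6, so R_C^{AC} = 58.86 kip and R_A = 0 − 58.86 = -58.86 kip.
Span CE, ΣM about E: R_C^{CE}·9 = 1177 + 176.6, so R_C^{CE} = 150.4 kip and R_E = 196.2 − 150.4 = 45.78 kip.
R_C = 58.86 + 150.4 = 209.3 kip.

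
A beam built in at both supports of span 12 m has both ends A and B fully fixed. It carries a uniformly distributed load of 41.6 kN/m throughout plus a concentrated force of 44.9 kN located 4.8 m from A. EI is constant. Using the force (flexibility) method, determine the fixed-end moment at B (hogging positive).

M_B = 550.9 kN·m

Release both end moments; the primary structure is a simply-supported span AB with redundants M_A and M_B.
Simple-span end rotations at A and B under the given loads:
  at A: UDL 41.6: wL³/(24EI) = 2995/EI
  at B: UDL 41.6: wL³/(24EI) = 2995/EI
  at A: point load 44.9 at a = 4.8: Pab(L + b)/(6LEI) = 413.8/EI
  at B: point load 44.9 at a = 4.8: Pab(L + a)/(6LEI) = 362.1/EI
  θ_A0 = 3409/EI,  θ_B0 = 3357/EI
Flexibility coefficients: a unit moment at one end gives L/(3EI) there and L/(6EI) at the far end, so f₁₁ = f₂₂ = 4/EI and f₁₂ = f₂₁ = 2/EI.
Compatibility — zero rotation at each built-in end:
  4 M_A + 2 M_B = 3409
  2 M_A + 4 M_B = 3357
Solving the pair gives M_A = 576.8 kN·m and M_B = 550.9 kN·m (hogging).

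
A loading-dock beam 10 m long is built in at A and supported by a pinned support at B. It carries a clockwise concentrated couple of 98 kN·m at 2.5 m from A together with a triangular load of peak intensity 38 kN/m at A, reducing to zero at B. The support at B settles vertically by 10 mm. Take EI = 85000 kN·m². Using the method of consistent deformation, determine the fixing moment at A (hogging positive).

Take the reaction at B as the redundant and release it; the primary structure is a cantilever fixed at A.
Downward deflection at the released point B due to the loads:
  clockwise couple 98 at a = 2.5: M₀a(2L − a)/(2EI) = 2144/EI
  triangular load, peak 38 at the fixed end: w₀L⁴/(30EI) = 12667/EI
  δ_0 = 14810/EI
Flexibility coefficient — unit upward force at B: δ_{BB} = L³/(3EI) = 333.3/EI.
With EI = 85000 kN·m²: δ_0 = 0.17424 m and δ_{BB} = 0.003922 m/kN.
Compatibility — the beam at B must follow the support down by 0.01 m: δ_0 − R_B·δ_{BB} = 0.01, so R_B = (0.17424 − 0.01)/0.003922 = 41.88 kN.
Moment equilibrium about A: M_A = Σ(load moments about A) − R_B·L = 731.3 − 41.88×10 = 312.5 kN·m.

M_A = 312.5 kN·m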